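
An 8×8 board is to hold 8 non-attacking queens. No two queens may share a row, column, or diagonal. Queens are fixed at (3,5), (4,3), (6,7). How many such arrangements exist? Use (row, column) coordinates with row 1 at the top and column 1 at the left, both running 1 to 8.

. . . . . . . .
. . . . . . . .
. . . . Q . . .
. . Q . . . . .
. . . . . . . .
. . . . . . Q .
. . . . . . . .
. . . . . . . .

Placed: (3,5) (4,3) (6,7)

2

Branch on row 1: col 1 → 0; col 4 → 1; col 8 → 1.
Sum: 0 + 1 + 1 = 2.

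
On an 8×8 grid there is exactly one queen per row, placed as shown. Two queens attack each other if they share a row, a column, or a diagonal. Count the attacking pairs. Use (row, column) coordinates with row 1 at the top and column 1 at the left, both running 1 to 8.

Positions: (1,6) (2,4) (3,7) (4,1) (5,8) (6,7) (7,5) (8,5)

6

Same column: (3,7)–(6,7) (column 7); (7,5)–(8,5) (column 5).
Same diagonal: (4,1)–(8,5) (|4−8| = |1−5| = 4); (5,8)–(6,7) (|5−6| = |8−7| = 1); (5,8)–(8,5) (|5−8| = |8−5| = 3); (6,7)–(8,5) (|6−8| = |7−5| = 2).
Total attacking pairs: 6.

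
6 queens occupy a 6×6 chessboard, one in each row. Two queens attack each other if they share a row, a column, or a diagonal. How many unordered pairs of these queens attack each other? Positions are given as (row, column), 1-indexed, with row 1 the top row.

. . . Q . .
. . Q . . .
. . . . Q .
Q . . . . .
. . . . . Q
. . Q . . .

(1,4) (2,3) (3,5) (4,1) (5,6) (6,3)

Same column: (2,3)–(6,3) (column 3).
Same diagonal: (1,4)–(2,3) (|1−2| = |4−3| = 1); (1,4)–(4,1) (|1−4| = |4−1| = 3); (2,3)–(4,1) (|2−4| = |3−1| = 2); (2,3)–(5,6) (|2−5| = |3−6| = 3); (4,1)–(6,3) (|4−6| = |1−3| = 2).
Total attacking pairs: 6.

6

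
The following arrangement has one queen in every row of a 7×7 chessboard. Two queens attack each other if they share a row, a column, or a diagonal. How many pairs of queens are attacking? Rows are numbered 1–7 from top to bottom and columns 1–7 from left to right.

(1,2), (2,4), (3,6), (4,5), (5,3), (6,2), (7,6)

5

Same column: (1,2)–(6,2) (column 2); (3,6)–(7,6) (column 6).
Same diagonal: (1,2)–(4,5) (|1−4| = |2−5| = 3); (3,6)–(4,5) (|3−4| = |6−5| = 1); (5,3)–(6,2) (|5−6| = |3−2| = 1).
Total attacking pairs: 5.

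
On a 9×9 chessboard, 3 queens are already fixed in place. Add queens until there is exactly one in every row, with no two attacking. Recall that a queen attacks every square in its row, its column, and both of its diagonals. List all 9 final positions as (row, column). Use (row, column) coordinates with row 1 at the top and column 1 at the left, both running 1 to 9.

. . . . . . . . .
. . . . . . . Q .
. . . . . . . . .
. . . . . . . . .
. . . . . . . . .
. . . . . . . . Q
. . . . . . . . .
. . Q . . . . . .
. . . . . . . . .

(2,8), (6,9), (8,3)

(1,1) (2,8) (3,4) (4,2) (5,7) (6,9) (7,6) (8,3) (9,5)

Row 1: attacked by (2,8)→{7,8,9}; (6,9)→{4,9}; (8,3)→{3}. Safe: 1, 2, 5, 6. Place at column 1.
Row 3: attacked by (1,1)→{1,3}; (2,8)→{7,8,9}; (6,9)→{6,9}; (8,3)→{3,8}. Safe: 2, 4, 5. Place at column 4.
Row 4: attacked by (1,1)→{1,4}; (2,8)→{6,8}; (3,4)→{3,4,5}; (6,9)→{7,9}; (8,3)→{3,7}. Safe: 2. Place at column 2.
Row 5: attacked by (1,1)→{1,5}; (2,8)→{5,8}; (3,4)→{2,4,6}; (4,2)→{1,2,3}; (6,9)→{8,9}; (8,3)→{3,6}. Safe: 7. Place at column 7.
Row 7: attacked by (1,1)→{1,7}; (2,8)→{3,8}; (3,4)→{4,8}; (4,2)→{2,5}; (5,7)→{5,7,9}; (6,9)→{8,9}; (8,3)→{2,3,4}. Safe: 6. Place at column 6.
Row 9: attacked by (1,1)→{1,9}; (2,8)→{1,8}; (3,4)→{4}; (4,2)→{2,7}; (5,7)→{3,7}; (6,9)→{6,9}; (7,6)→{4,6,8}; (8,3)→{2,3,4}. Safe: 5. Place at column 5.
Columns [1, 8, 4, 2, 7, 9, 6, 3, 5], r−c [0, -6, -1, 2, -2, -3, 1, 5, 4], r+c [2, 10, 7, 6, 12, 15, 13, 11, 14] are all distinct, so no two queens attack.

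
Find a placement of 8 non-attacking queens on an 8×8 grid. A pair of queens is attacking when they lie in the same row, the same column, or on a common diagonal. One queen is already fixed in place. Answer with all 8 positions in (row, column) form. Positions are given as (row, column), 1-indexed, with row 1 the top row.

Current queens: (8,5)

(1,2) (2,4) (3,6) (4,8) (5,3) (6,1) (7,7) (8,5)

Row 1: attacked by (8,5)→{5}. Safe: 1, 2, 3, 4, 6, 7, 8. Place at column 2.
Row 2: attacked by (1,2)→{1,2,3}; (8,5)→{5}. Safe: 4, 6, 7, 8. Place at column 4.
Row 3: attacked by (1,2)→{2,4}; (2,4)→{3,4,5}; (8,5)→{5}. Safe: 1, 6, 7, 8. Place at column 6.
Row 4: attacked by (1,2)→{2,5}; (2,4)→{2,4,6}; (3,6)→{5,6,7}; (8,5)→{1,5}. Safe: 3, 8. Place at column 8.
Row 5: attacked by (1,2)→{2,6}; (2,4)→{1,4,7}; (3,6)→{4,6,8}; (4,8)→{7,8}; (8,5)→{2,5,8}. Safe: 3. Place at column 3.
Row 6: attacked by (1,2)→{2,7}; (2,4)→{4,8}; (3,6)→{3,6}; (4,8)→{6,8}; (5,3)→{2,3,4}; (8,5)→{3,5,7}. Safe: 1. Place at column 1.
Row 7: attacked by (1,2)→{2,8}; (2,4)→{4}; (3,6)→{2,6}; (4,8)→{5,8}; (5,3)→{1,3,5}; (6,1)→{1,2}; (8,5)→{4,5,6}. Safe: 7. Place at column 7.
Columns [2, 4, 6, 8, 3, 1, 7, 5], r−c [-1, -2, -3, -4, 2, 5, 0, 3], r+c [3, 6, 9, 12, 8, 7, 14, 13] are all distinct, so no two queens attack.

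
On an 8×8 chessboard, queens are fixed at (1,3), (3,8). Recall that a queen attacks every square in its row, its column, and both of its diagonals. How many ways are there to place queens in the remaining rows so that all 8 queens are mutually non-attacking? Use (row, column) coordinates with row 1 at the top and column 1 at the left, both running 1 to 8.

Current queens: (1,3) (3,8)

4

Branch on row 2: col 1 → 0; col 5 → 1; col 6 → 3.
Sum: 0 + 1 + 3 = 4.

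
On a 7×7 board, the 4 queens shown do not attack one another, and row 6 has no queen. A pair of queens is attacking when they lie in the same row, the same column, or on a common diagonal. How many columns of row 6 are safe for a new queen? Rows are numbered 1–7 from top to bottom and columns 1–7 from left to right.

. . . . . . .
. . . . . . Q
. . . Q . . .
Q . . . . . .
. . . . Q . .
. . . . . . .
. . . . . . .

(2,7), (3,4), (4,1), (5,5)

(2,7) attacks row 6 at column 7 and diagonals 3.
(3,4) attacks row 6 at column 4 and diagonals 1, 7.
(4,1) attacks row 6 at column 1 and diagonals 3.
(5,5) attacks row 6 at column 5 and diagonals 4, 6.
Attacked columns: {1, 3, 4, 5, 6, 7}. Safe: {2}.

1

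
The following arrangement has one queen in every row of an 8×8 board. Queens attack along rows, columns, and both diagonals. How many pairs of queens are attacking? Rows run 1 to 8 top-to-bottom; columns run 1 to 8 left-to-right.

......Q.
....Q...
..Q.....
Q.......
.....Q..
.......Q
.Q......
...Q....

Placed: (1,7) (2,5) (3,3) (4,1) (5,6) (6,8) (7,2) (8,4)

All columns are distinct and no two queens satisfy |Δrow| = |Δcol|, so no pair attacks.

0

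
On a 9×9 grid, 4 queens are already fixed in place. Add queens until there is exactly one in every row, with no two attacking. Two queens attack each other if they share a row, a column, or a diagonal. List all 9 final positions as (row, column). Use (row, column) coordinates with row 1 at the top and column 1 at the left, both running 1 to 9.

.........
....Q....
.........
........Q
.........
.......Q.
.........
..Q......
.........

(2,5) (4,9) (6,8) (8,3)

(1,2) (2,5) (3,7) (4,9) (5,4) (6,8) (7,1) (8,3) (9,6)

Row 1: attacked by (2,5)→{4,5,6}; (4,9)→{6,9}; (6,8)→{3,8}; (8,3)→{3}. Safe: 1, 2, 7. Place at column 2.
Row 3: attacked by (1,2)→{2,4}; (2,5)→{4,5,6}; (4,9)→{8,9}; (6,8)→{5,8}; (8,3)→{3,8}. Safe: 1, 7. Place at column 7.
Row 5: attacked by (1,2)→{2,6}; (2,5)→{2,5,8}; (3,7)→{5,7,9}; (4,9)→{8,9}; (6,8)→{7,8,9}; (8,3)→{3,6}. Safe: 1, 4. Place at column 4.
Row 7: attacked by (1,2)→{2,8}; (2,5)→{5}; (3,7)→{3,7}; (4,9)→{6,9}; (5,4)→{2,4,6}; (6,8)→{7,8,9}; (8,3)→{2,3,4}. Safe: 1. Place at column 1.
Row 9: attacked by (1,2)→{2}; (2,5)→{5}; (3,7)→{1,7}; (4,9)→{4,9}; (5,4)→{4,8}; (6,8)→{5,8}; (7,1)→{1,3}; (8,3)→{2,3,4}. Safe: 6. Place at column 6.
Columns [2, 5, 7, 9, 4, 8, 1, 3, 6], r−c [-1, -3, -4, -5, 1, -2, 6, 5, 3], r+c [3, 7, 10, 13, 9, 14, 8, 11, 15] are all distinct, so no two queens attack.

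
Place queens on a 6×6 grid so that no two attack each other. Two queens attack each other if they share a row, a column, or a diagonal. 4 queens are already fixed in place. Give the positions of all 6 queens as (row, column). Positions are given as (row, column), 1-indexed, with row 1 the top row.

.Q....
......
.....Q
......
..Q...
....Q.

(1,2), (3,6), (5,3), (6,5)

Row 2: attacked by (1,2)→{1,2,3}; (3,6)→{5,6}; (5,3)→{3,6}; (6,5)→{1,5}. Safe: 4. Place at column 4.
Row 4: attacked by (1,2)→{2,5}; (2,4)→{2,4,6}; (3,6)→{5,6}; (5,3)→{2,3,4}; (6,5)→{3,5}. Safe: 1. Place at column 1.
Columns [2, 4, 6, 1, 3, 5], r−c [-1, -2, -3, 3, 2, 1], r+c [3, 6, 9, 5, 8, 11] are all distinct, so no two queens attack.

(1,2) (2,4) (3,6) (4,1) (5,3) (6,5)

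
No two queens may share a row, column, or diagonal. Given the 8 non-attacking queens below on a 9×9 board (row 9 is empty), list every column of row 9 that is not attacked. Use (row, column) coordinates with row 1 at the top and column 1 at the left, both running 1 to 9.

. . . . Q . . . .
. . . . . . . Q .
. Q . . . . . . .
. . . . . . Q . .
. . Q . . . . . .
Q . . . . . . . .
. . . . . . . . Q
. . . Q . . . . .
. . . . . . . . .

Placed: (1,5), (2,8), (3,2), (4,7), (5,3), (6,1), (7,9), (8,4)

(1,5) attacks row 9 at column 5.
(2,8) attacks row 9 at column 8 and diagonals 1.
(3,2) attacks row 9 at column 2 and diagonals 8.
(4,7) attacks row 9 at column 7 and diagonals 2.
(5,3) attacks row 9 at column 3 and diagonals 7.
(6,1) attacks row 9 at column 1 and diagonals 4.
(7,9) attacks row 9 at column 9 and diagonals 7.
(8,4) attacks row 9 at column 4 and diagonals 3, 5.
Attacked columns: {1, 2, 3, 4, 5, 7, 8, 9}. Safe: {6}.

columns 6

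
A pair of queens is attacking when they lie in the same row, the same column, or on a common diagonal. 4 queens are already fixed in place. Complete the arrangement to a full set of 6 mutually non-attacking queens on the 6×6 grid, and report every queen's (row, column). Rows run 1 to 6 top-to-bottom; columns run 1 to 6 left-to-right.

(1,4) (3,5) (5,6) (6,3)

(1,4) (2,1) (3,5) (4,2) (5,6) (6,3)

Row 2: attacked by (1,4)→{3,4,5}; (3,5)→{4,5,6}; (5,6)→{3,6}; (6,3)→{3}. Safe: 1, 2. Place at column 1.
Row 4: attacked by (1,4)→{1,4}; (2,1)→{1,3}; (3,5)→{4,5,6}; (5,6)→{5,6}; (6,3)→{1,3,5}. Safe: 2. Place at column 2.
Columns [4, 1, 5, 2, 6, 3], r−c [-3, 1, -2, 2, -1, 3], r+c [5, 3, 8, 6, 11, 9] are all distinct, so no two queens attack.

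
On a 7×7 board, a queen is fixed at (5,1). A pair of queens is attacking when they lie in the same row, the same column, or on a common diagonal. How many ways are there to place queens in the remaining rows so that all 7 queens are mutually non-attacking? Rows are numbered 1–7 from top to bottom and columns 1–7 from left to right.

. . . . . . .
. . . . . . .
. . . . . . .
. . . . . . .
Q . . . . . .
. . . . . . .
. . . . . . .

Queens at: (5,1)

Branch on row 1: col 2 → 2; col 3 → 1; col 4 → 0; col 6 → 2; col 7 → 1.
Sum: 2 + 1 + 0 + 2 + 1 = 6.

6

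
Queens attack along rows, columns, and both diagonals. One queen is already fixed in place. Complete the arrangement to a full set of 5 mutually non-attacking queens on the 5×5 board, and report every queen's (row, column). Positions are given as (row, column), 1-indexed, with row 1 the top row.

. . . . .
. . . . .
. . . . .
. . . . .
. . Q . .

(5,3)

(1,1) (2,4) (3,2) (4,5) (5,3)

Row 1: attacked by (5,3)→{3}. Safe: 1, 2, 4, 5. Place at column 1.
Row 2: attacked by (1,1)→{1,2}; (5,3)→{3}. Safe: 4, 5. Place at column 4.
Row 3: attacked by (1,1)→{1,3}; (2,4)→{3,4,5}; (5,3)→{1,3,5}. Safe: 2. Place at column 2.
Row 4: attacked by (1,1)→{1,4}; (2,4)→{2,4}; (3,2)→{1,2,3}; (5,3)→{2,3,4}. Safe: 5. Place at column 5.
Columns [1, 4, 2, 5, 3], r−c [0, -2, 1, -1, 2], r+c [2, 6, 5, 9, 8] are all distinct, so no two queens attack.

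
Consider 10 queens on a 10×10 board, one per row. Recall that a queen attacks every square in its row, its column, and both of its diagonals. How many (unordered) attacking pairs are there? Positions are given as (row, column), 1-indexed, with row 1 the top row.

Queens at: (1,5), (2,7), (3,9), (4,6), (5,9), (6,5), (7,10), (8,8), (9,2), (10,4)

Same column: (1,5)–(6,5) (column 5); (3,9)–(5,9) (column 9).
Same diagonal: (1,5)–(5,9) (|1−5| = |5−9| = 4); (5,9)–(10,4) (|5−10| = |9−4| = 5); (6,5)–(9,2) (|6−9| = |5−2| = 3).
Total attacking pairs: 5.

5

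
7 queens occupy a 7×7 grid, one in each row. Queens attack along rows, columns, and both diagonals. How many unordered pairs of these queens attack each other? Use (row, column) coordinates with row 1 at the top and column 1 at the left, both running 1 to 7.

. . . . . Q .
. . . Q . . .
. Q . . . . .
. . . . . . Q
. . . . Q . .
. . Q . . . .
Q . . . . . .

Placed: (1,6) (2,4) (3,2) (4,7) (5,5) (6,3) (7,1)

0

All columns are distinct and no two queens satisfy |Δrow| = |Δcol|, so no pair attacks.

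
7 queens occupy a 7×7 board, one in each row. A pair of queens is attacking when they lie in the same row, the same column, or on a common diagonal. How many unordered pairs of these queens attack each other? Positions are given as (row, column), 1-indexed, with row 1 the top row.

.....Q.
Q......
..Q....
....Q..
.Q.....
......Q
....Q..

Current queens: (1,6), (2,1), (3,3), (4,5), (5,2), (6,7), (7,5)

3

Same column: (4,5)–(7,5) (column 5).
Same diagonal: (1,6)–(5,2) (|1−5| = |6−2| = 4); (4,5)–(6,7) (|4−6| = |5−7| = 2).
Total attacking pairs: 3.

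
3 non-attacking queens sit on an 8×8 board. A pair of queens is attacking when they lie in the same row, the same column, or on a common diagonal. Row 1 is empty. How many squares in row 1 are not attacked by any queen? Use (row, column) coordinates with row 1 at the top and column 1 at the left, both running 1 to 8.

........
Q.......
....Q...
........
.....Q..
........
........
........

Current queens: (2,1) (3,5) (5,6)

(2,1) attacks row 1 at column 1 and diagonals 2.
(3,5) attacks row 1 at column 5 and diagonals 3, 7.
(5,6) attacks row 1 at column 6 and diagonals 2.
Attacked columns: {1, 2, 3, 5, 6, 7}. Safe: {4, 8}.

2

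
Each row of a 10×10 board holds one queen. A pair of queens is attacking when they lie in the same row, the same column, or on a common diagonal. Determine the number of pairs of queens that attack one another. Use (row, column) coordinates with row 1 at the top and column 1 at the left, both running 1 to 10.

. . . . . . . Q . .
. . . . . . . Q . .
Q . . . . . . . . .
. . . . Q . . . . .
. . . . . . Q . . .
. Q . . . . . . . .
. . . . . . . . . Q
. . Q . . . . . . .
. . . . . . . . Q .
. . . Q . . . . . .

Same column: (1,8)–(2,8) (column 8).
Same diagonal: (1,8)–(4,5) (|1−4| = |8−5| = 3).
Total attacking pairs: 2.

2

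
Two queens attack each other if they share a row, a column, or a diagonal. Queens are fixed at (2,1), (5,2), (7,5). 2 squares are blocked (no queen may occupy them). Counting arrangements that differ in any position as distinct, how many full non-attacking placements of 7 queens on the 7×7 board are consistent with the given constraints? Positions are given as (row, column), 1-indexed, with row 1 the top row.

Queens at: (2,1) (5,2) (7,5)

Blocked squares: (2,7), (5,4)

Branch on row 1: col 3 → 1; col 4 → 1; col 7 → 0.
Sum: 1 + 1 + 0 = 2.

2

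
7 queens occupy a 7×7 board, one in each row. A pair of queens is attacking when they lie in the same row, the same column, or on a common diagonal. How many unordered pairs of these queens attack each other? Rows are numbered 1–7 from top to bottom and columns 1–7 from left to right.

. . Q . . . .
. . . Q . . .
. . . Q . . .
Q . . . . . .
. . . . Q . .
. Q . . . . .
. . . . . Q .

2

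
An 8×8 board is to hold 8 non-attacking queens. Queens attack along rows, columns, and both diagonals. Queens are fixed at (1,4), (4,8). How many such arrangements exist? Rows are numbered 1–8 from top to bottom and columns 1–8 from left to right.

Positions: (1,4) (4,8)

5

Branch on row 2: col 1 → 2; col 2 → 1; col 7 → 2.
Sum: 2 + 1 + 2 = 5.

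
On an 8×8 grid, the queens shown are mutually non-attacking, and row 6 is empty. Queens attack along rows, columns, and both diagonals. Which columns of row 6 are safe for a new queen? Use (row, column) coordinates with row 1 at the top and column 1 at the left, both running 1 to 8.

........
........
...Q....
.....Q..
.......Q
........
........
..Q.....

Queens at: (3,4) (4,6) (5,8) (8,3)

columns 2

(3,4) attacks row 6 at column 4 and diagonals 1, 7.
(4,6) attacks row 6 at column 6 and diagonals 4, 8.
(5,8) attacks row 6 at column 8 and diagonals 7.
(8,3) attacks row 6 at column 3 and diagonals 1, 5.
Attacked columns: {1, 3, 4, 5, 6, 7, 8}. Safe: {2}.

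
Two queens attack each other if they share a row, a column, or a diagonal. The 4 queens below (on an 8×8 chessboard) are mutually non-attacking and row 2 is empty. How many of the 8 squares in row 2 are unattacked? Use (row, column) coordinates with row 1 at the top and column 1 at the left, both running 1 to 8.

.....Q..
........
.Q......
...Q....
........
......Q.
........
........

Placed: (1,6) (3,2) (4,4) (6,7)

(1,6) attacks row 2 at column 6 and diagonals 5, 7.
(3,2) attacks row 2 at column 2 and diagonals 1, 3.
(4,4) attacks row 2 at column 4 and diagonals 2, 6.
(6,7) attacks row 2 at column 7 and diagonals 3.
Attacked columns: {1, 2, 3, 4, 5, 6, 7}. Safe: {8}.

1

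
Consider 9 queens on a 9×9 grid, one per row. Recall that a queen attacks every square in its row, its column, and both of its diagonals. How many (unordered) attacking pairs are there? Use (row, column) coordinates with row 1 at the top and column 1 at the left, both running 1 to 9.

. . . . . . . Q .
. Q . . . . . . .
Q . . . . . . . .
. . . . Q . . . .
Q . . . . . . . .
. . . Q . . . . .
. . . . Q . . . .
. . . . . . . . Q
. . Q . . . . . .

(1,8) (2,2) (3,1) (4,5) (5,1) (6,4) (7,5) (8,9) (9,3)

Same column: (3,1)–(5,1) (column 1); (4,5)–(7,5) (column 5).
Same diagonal: (1,8)–(4,5) (|1−4| = |8−5| = 3); (2,2)–(3,1) (|2−3| = |2−1| = 1); (3,1)–(6,4) (|3−6| = |1−4| = 3); (3,1)–(7,5) (|3−7| = |1−5| = 4); (4,5)–(8,9) (|4−8| = |5−9| = 4); (6,4)–(7,5) (|6−7| = |4−5| = 1); (7,5)–(9,3) (|7−9| = |5−3| = 2).
Total attacking pairs: 9.

9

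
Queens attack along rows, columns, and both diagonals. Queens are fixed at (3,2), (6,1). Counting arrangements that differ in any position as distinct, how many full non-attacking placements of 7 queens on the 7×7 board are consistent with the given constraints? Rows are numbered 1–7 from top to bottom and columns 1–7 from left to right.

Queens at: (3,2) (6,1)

Branch on row 1: col 3 → 1; col 5 → 2; col 7 → 0.
Sum: 1 + 2 + 0 = 3.

3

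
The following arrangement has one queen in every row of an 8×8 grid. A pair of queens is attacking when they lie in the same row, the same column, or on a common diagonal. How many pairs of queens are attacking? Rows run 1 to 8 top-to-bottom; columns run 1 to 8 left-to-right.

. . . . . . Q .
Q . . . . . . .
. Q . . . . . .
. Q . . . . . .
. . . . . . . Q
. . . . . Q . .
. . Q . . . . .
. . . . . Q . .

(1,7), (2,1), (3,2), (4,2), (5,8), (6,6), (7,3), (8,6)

Same column: (3,2)–(4,2) (column 2); (6,6)–(8,6) (column 6).
Same diagonal: (2,1)–(3,2) (|2−3| = |1−2| = 1); (4,2)–(8,6) (|4−8| = |2−6| = 4).
Total attacking pairs: 4.

4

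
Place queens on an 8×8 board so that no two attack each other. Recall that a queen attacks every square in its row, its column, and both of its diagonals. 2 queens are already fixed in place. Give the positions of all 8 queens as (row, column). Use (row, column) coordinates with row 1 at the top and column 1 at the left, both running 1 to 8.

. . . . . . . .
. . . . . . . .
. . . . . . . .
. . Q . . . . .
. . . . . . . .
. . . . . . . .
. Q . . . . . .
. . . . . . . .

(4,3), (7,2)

Row 1: attacked by (4,3)→{3,6}; (7,2)→{2,8}. Safe: 1, 4, 5, 7. Place at column 4.
Row 2: attacked by (1,4)→{3,4,5}; (4,3)→{1,3,5}; (7,2)→{2,7}. Safe: 6, 8. Place at column 8.
Row 3: attacked by (1,4)→{2,4,6}; (2,8)→{7,8}; (4,3)→{2,3,4}; (7,2)→{2,6}. Safe: 1, 5. Place at column 5.
Row 5: attacked by (1,4)→{4,8}; (2,8)→{5,8}; (3,5)→{3,5,7}; (4,3)→{2,3,4}; (7,2)→{2,4}. Safe: 1, 6. Place at column 1.
Row 6: attacked by (1,4)→{4}; (2,8)→{4,8}; (3,5)→{2,5,8}; (4,3)→{1,3,5}; (5,1)→{1,2}; (7,2)→{1,2,3}. Safe: 6, 7. Place at column 7.
Row 8: attacked by (1,4)→{4}; (2,8)→{2,8}; (3,5)→{5}; (4,3)→{3,7}; (5,1)→{1,4}; (6,7)→{5,7}; (7,2)→{1,2,3}. Safe: 6. Place at column 6.
Columns [4, 8, 5, 3, 1, 7, 2, 6], r−c [-3, -6, -2, 1, 4, -1, 5, 2], r+c [5, 10, 8, 7, 6, 13, 9, 14] are all distinct, so no two queens attack.

(1,4) (2,8) (3,5) (4,3) (5,1) (6,7) (7,2) (8,6)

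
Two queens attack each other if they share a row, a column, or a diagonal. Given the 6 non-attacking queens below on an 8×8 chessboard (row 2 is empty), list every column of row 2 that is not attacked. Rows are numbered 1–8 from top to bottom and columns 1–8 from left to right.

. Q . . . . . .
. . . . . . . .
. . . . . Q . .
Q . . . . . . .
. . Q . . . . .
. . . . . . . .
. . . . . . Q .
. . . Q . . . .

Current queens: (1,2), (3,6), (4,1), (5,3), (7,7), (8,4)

(1,2) attacks row 2 at column 2 and diagonals 1, 3.
(3,6) attacks row 2 at column 6 and diagonals 5, 7.
(4,1) attacks row 2 at column 1 and diagonals 3.
(5,3) attacks row 2 at column 3 and diagonals 6.
(7,7) attacks row 2 at column 7 and diagonals 2.
(8,4) attacks row 2 at column 4.
Attacked columns: {1, 2, 3, 4, 5, 6, 7}. Safe: {8}.

columns 8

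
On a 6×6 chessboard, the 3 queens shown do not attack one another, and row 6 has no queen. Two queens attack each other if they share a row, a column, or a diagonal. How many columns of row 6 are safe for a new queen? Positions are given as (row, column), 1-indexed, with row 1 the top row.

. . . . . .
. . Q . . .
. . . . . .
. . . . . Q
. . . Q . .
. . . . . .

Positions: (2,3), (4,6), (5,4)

(2,3) attacks row 6 at column 3.
(4,6) attacks row 6 at column 6 and diagonals 4.
(5,4) attacks row 6 at column 4 and diagonals 3, 5.
Attacked columns: {3, 4, 5, 6}. Safe: {1, 2}.

2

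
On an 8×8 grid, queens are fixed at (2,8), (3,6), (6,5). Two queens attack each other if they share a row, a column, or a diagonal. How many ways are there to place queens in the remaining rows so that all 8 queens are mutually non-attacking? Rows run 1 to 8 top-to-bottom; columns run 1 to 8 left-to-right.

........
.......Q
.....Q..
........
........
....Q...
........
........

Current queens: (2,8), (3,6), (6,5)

1

Branch on row 1: col 1 → 0; col 2 → 1; col 3 → 0.
Sum: 0 + 1 + 0 = 1.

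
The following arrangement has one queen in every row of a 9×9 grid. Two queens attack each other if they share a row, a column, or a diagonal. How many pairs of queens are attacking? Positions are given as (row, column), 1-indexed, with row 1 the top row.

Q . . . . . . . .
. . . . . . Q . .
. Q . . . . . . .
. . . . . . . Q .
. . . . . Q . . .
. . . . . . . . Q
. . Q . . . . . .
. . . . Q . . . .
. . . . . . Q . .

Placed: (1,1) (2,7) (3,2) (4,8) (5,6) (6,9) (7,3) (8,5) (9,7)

Same column: (2,7)–(9,7) (column 7).
Total attacking pairs: 1.

1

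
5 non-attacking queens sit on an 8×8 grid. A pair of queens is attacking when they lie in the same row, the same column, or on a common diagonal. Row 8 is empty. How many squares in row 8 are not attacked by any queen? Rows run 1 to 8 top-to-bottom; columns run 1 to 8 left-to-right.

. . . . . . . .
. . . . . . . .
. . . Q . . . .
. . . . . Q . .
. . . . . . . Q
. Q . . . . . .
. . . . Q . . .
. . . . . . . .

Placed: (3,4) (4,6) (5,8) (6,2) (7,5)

3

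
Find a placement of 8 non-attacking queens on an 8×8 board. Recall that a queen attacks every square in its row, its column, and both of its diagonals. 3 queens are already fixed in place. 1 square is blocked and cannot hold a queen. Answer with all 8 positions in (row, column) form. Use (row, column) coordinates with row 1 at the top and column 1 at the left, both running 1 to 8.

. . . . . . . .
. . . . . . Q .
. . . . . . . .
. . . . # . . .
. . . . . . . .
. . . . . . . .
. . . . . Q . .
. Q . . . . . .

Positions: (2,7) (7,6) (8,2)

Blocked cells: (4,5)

(1,5) (2,7) (3,4) (4,1) (5,3) (6,8) (7,6) (8,2)

Row 1: attacked by (2,7)→{6,7,8}; (7,6)→{6}; (8,2)→{2}. Safe: 1, 3, 4, 5. Place at column 5.
Row 3: attacked by (1,5)→{3,5,7}; (2,7)→{6,7,8}; (7,6)→{2,6}; (8,2)→{2,7}. Safe: 1, 4. Place at column 4.
Row 4: attacked by (1,5)→{2,5,8}; (2,7)→{5,7}; (3,4)→{3,4,5}; (7,6)→{3,6}; (8,2)→{2,6}. Blocked: 5. Safe: 1. Place at column 1.
Row 5: attacked by (1,5)→{1,5}; (2,7)→{4,7}; (3,4)→{2,4,6}; (4,1)→{1,2}; (7,6)→{4,6,8}; (8,2)→{2,5}. Safe: 3. Place at column 3.
Row 6: attacked by (1,5)→{5}; (2,7)→{3,7}; (3,4)→{1,4,7}; (4,1)→{1,3}; (5,3)→{2,3,4}; (7,6)→{5,6,7}; (8,2)→{2,4}. Safe: 8. Place at column 8.
Columns [5, 7, 4, 1, 3, 8, 6, 2], r−c [-4, -5, -1, 3, 2, -2, 1, 6], r+c [6, 9, 7, 5, 8, 14, 13, 10] are all distinct, so no two queens attack.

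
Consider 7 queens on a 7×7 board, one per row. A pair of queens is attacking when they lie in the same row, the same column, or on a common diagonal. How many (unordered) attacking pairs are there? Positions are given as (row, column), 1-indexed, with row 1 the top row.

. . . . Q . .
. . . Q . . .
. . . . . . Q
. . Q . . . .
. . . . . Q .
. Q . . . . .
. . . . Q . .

Same column: (1,5)–(7,5) (column 5).
Same diagonal: (1,5)–(2,4) (|1−2| = |5−4| = 1); (1,5)–(3,7) (|1−3| = |5−7| = 2).
Total attacking pairs: 3.

3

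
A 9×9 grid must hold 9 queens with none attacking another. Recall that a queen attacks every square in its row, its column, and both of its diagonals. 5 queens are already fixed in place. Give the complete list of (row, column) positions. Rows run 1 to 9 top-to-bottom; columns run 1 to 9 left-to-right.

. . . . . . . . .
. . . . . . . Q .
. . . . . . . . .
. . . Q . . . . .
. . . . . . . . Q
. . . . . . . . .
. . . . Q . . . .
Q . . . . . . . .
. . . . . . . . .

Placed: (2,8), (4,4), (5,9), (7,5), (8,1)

Row 1: attacked by (2,8)→{7,8,9}; (4,4)→{1,4,7}; (5,9)→{5,9}; (7,5)→{5}; (8,1)→{1,8}. Safe: 2, 3, 6. Place at column 3.
Row 3: attacked by (1,3)→{1,3,5}; (2,8)→{7,8,9}; (4,4)→{3,4,5}; (5,9)→{7,9}; (7,5)→{1,5,9}; (8,1)→{1,6}. Safe: 2. Place at column 2.
Row 6: attacked by (1,3)→{3,8}; (2,8)→{4,8}; (3,2)→{2,5}; (4,4)→{2,4,6}; (5,9)→{8,9}; (7,5)→{4,5,6}; (8,1)→{1,3}. Safe: 7. Place at column 7.
Row 9: attacked by (1,3)→{3}; (2,8)→{1,8}; (3,2)→{2,8}; (4,4)→{4,9}; (5,9)→{5,9}; (6,7)→{4,7}; (7,5)→{3,5,7}; (8,1)→{1,2}. Safe: 6. Place at column 6.
Columns [3, 8, 2, 4, 9, 7, 5, 1, 6], r−c [-2, -6, 1, 0, -4, -1, 2, 7, 3], r+c [4, 10, 5, 8, 14, 13, 12, 9, 15] are all distinct, so no two queens attack.

(1,3) (2,8) (3,2) (4,4) (5,9) (6,7) (7,5) (8,1) (9,6)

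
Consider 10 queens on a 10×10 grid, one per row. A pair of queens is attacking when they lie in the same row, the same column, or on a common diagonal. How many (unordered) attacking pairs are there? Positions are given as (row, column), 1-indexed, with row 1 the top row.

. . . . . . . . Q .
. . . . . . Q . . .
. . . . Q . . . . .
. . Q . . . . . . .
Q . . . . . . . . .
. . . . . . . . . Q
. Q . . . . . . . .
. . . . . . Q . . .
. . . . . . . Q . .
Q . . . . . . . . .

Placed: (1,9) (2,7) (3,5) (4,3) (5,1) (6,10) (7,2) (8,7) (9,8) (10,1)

6

Same column: (2,7)–(8,7) (column 7); (5,1)–(10,1) (column 1).
Same diagonal: (2,7)–(7,2) (|2−7| = |7−2| = 5); (4,3)–(8,7) (|4−8| = |3−7| = 4); (4,3)–(9,8) (|4−9| = |3−8| = 5); (8,7)–(9,8) (|8−9| = |7−8| = 1).
Total attacking pairs: 6.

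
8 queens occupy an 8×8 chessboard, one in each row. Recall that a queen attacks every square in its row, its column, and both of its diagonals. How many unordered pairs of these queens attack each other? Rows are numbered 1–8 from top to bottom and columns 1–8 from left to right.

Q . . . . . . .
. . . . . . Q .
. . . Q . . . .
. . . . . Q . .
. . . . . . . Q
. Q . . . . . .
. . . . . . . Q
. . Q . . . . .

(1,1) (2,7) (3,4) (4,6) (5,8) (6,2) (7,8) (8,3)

Same column: (5,8)–(7,8) (column 8).
Same diagonal: (3,4)–(7,8) (|3−7| = |4−8| = 4).
Total attacking pairs: 2.

2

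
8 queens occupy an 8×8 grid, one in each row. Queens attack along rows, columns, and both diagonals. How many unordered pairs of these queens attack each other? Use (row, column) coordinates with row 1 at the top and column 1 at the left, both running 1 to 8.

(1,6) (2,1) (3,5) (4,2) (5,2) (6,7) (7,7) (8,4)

3

Same column: (4,2)–(5,2) (column 2); (6,7)–(7,7) (column 7).
Same diagonal: (1,6)–(5,2) (|1−5| = |6−2| = 4).
Total attacking pairs: 3.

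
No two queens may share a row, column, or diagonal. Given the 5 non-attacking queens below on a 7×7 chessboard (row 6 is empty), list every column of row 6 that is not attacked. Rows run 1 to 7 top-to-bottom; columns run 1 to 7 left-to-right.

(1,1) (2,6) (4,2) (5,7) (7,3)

(1,1) attacks row 6 at column 1 and diagonals 6.
(2,6) attacks row 6 at column 6 and diagonals 2.
(4,2) attacks row 6 at column 2 and diagonals 4.
(5,7) attacks row 6 at column 7 and diagonals 6.
(7,3) attacks row 6 at column 3 and diagonals 2, 4.
Attacked columns: {1, 2, 3, 4, 6, 7}. Safe: {5}.

columns 5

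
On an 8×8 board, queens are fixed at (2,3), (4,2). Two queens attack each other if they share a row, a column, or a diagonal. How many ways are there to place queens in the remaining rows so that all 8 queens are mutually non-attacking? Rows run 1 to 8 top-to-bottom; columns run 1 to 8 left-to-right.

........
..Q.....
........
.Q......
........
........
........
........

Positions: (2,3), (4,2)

3

Branch on row 1: col 1 → 0; col 6 → 2; col 7 → 1; col 8 → 0.
Sum: 0 + 2 + 1 + 0 = 3.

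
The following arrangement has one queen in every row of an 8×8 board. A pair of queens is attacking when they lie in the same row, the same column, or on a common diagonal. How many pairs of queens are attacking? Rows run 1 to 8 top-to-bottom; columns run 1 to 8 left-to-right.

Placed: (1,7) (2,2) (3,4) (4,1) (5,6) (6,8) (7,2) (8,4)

Same column: (2,2)–(7,2) (column 2); (3,4)–(8,4) (column 4).
Same diagonal: (3,4)–(5,6) (|3−5| = |4−6| = 2).
Total attacking pairs: 3.

3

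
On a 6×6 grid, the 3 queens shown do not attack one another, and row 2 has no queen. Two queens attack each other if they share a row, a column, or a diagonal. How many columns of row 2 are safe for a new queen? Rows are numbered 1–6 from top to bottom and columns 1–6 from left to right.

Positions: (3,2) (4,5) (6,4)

(3,2) attacks row 2 at column 2 and diagonals 1, 3.
(4,5) attacks row 2 at column 5 and diagonals 3.
(6,4) attacks row 2 at column 4.
Attacked columns: {1, 2, 3, 4, 5}. Safe: {6}.

1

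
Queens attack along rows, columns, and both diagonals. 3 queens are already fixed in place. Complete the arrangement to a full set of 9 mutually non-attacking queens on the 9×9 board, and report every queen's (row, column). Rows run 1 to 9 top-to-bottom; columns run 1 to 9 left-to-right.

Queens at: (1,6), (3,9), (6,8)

Row 2: attacked by (1,6)→{5,6,7}; (3,9)→{8,9}; (6,8)→{4,8}. Safe: 1, 2, 3. Place at column 2.
Row 4: attacked by (1,6)→{3,6,9}; (2,2)→{2,4}; (3,9)→{8,9}; (6,8)→{6,8}. Safe: 1, 5, 7. Place at column 5.
Row 5: attacked by (1,6)→{2,6}; (2,2)→{2,5}; (3,9)→{7,9}; (4,5)→{4,5,6}; (6,8)→{7,8,9}. Safe: 1, 3. Place at column 3.
Row 7: attacked by (1,6)→{6}; (2,2)→{2,7}; (3,9)→{5,9}; (4,5)→{2,5,8}; (5,3)→{1,3,5}; (6,8)→{7,8,9}. Safe: 4. Place at column 4.
Row 8: attacked by (1,6)→{6}; (2,2)→{2,8}; (3,9)→{4,9}; (4,5)→{1,5,9}; (5,3)→{3,6}; (6,8)→{6,8}; (7,4)→{3,4,5}. Safe: 7. Place at column 7.
Row 9: attacked by (1,6)→{6}; (2,2)→{2,9}; (3,9)→{3,9}; (4,5)→{5}; (5,3)→{3,7}; (6,8)→{5,8}; (7,4)→{2,4,6}; (8,7)→{6,7,8}. Safe: 1. Place at column 1.
Columns [6, 2, 9, 5, 3, 8, 4, 7, 1], r−c [-5, 0, -6, -1, 2, -2, 3, 1, 8], r+c [7, 4, 12, 9, 8, 14, 11, 15, 10] are all distinct, so no two queens attack.

(1,6) (2,2) (3,9) (4,5) (5,3) (6,8) (7,4) (8,7) (9,1)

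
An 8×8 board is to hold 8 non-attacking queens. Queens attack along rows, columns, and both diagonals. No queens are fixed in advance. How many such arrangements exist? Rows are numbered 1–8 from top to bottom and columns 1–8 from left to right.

Branch on row 1: col 1 → 4; col 2 → 8; col 3 → 16; col 4 → 18; col 5 → 18; col 6 → 16; col 7 → 8; col 8 → 4.
Sum: 4 + 8 + 16 + 18 + 18 + 16 + 8 + 4 = 92.
(This is the classic 8-queens count.)

92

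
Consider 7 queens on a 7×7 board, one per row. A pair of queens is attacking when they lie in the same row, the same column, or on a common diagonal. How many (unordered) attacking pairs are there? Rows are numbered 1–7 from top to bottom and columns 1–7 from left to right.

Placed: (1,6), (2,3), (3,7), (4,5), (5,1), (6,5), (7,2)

3

Same column: (4,5)–(6,5) (column 5).
Same diagonal: (2,3)–(4,5) (|2−4| = |3−5| = 2); (4,5)–(7,2) (|4−7| = |5−2| = 3).
Total attacking pairs: 3.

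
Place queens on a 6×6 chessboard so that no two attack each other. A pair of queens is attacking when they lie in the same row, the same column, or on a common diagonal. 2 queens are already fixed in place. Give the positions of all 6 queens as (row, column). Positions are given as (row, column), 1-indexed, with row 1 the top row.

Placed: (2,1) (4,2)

(1,4) (2,1) (3,5) (4,2) (5,6) (6,3)

Row 1: attacked by (2,1)→{1,2}; (4,2)→{2,5}. Safe: 3, 4, 6. Place at column 4.
Row 3: attacked by (1,4)→{2,4,6}; (2,1)→{1,2}; (4,2)→{1,2,3}. Safe: 5. Place at column 5.
Row 5: attacked by (1,4)→{4}; (2,1)→{1,4}; (3,5)→{3,5}; (4,2)→{1,2,3}. Safe: 6. Place at column 6.
Row 6: attacked by (1,4)→{4}; (2,1)→{1,5}; (3,5)→{2,5}; (4,2)→{2,4}; (5,6)→{5,6}. Safe: 3. Place at column 3.
Columns [4, 1, 5, 2, 6, 3], r−c [-3, 1, -2, 2, -1, 3], r+c [5, 3, 8, 6, 11, 9] are all distinct, so no two queens attack.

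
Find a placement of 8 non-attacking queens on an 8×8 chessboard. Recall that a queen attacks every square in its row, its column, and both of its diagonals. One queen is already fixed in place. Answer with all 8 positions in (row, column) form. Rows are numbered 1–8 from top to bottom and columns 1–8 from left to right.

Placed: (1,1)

Row 2: attacked by (1,1)→{1,2}. Safe: 3, 4, 5, 6, 7, 8. Place at column 5.
Row 3: attacked by (1,1)→{1,3}; (2,5)→{4,5,6}. Safe: 2, 7, 8. Place at column 8.
Row 4: attacked by (1,1)→{1,4}; (2,5)→{3,5,7}; (3,8)→{7,8}. Safe: 2, 6. Place at column 6.
Row 5: attacked by (1,1)→{1,5}; (2,5)→{2,5,8}; (3,8)→{6,8}; (4,6)→{5,6,7}. Safe: 3, 4. Place at column 3.
Row 6: attacked by (1,1)→{1,6}; (2,5)→{1,5}; (3,8)→{5,8}; (4,6)→{4,6,8}; (5,3)→{2,3,4}. Safe: 7. Place at column 7.
Row 7: attacked by (1,1)→{1,7}; (2,5)→{5}; (3,8)→{4,8}; (4,6)→{3,6}; (5,3)→{1,3,5}; (6,7)→{6,7,8}. Safe: 2. Place at column 2.
Row 8: attacked by (1,1)→{1,8}; (2,5)→{5}; (3,8)→{3,8}; (4,6)→{2,6}; (5,3)→{3,6}; (6,7)→{5,7}; (7,2)→{1,2,3}. Safe: 4. Place at column 4.
Columns [1, 5, 8, 6, 3, 7, 2, 4], r−c [0, -3, -5, -2, 2, -1, 5, 4], r+c [2, 7, 11, 10, 8, 13, 9, 12] are all distinct, so no two queens attack.

(1,1) (2,5) (3,8) (4,6) (5,3) (6,7) (7,2) (8,4)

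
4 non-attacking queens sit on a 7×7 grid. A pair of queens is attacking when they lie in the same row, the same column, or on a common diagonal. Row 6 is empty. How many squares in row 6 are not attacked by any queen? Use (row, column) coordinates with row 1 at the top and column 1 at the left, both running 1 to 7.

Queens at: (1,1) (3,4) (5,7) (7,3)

1

(1,1) attacks row 6 at column 1 and diagonals 6.
(3,4) attacks row 6 at column 4 and diagonals 1, 7.
(5,7) attacks row 6 at column 7 and diagonals 6.
(7,3) attacks row 6 at column 3 and diagonals 2, 4.
Attacked columns: {1, 2, 3, 4, 6, 7}. Safe: {5}.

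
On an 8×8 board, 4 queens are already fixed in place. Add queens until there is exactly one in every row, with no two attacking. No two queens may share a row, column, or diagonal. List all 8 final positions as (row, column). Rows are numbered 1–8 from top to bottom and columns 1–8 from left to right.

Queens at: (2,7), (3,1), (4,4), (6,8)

(1,5) (2,7) (3,1) (4,4) (5,2) (6,8) (7,6) (8,3)

Row 1: attacked by (2,7)→{6,7,8}; (3,1)→{1,3}; (4,4)→{1,4,7}; (6,8)→{3,8}. Safe: 2, 5. Place at column 5.
Row 5: attacked by (1,5)→{1,5}; (2,7)→{4,7}; (3,1)→{1,3}; (4,4)→{3,4,5}; (6,8)→{7,8}. Safe: 2, 6. Place at column 2.
Row 7: attacked by (1,5)→{5}; (2,7)→{2,7}; (3,1)→{1,5}; (4,4)→{1,4,7}; (5,2)→{2,4}; (6,8)→{7,8}. Safe: 3, 6. Place at column 6.
Row 8: attacked by (1,5)→{5}; (2,7)→{1,7}; (3,1)→{1,6}; (4,4)→{4,8}; (5,2)→{2,5}; (6,8)→{6,8}; (7,6)→{5,6,7}. Safe: 3. Place at column 3.
Columns [5, 7, 1, 4, 2, 8, 6, 3], r−c [-4, -5, 2, 0, 3, -2, 1, 5], r+c [6, 9, 4, 8, 7, 14, 13, 11] are all distinct, so no two queens attack.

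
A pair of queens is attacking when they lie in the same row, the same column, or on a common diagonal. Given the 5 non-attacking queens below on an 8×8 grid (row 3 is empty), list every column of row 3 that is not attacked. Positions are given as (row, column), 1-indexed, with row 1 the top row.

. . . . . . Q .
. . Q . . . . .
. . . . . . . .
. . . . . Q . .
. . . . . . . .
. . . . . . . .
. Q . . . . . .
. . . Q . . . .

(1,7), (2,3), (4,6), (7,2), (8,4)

(1,7) attacks row 3 at column 7 and diagonals 5.
(2,3) attacks row 3 at column 3 and diagonals 2, 4.
(4,6) attacks row 3 at column 6 and diagonals 5, 7.
(7,2) attacks row 3 at column 2 and diagonals 6.
(8,4) attacks row 3 at column 4.
Attacked columns: {2, 3, 4, 5, 6, 7}. Safe: {1, 8}.

columns 1, 8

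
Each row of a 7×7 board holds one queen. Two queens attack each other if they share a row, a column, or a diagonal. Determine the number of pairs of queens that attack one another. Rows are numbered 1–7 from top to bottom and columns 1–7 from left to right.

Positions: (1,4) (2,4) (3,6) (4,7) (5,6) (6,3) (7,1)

Same column: (1,4)–(2,4) (column 4); (3,6)–(5,6) (column 6).
Same diagonal: (1,4)–(3,6) (|1−3| = |4−6| = 2); (1,4)–(4,7) (|1−4| = |4−7| = 3); (3,6)–(4,7) (|3−4| = |6−7| = 1); (3,6)–(6,3) (|3−6| = |6−3| = 3); (4,7)–(5,6) (|4−5| = |7−6| = 1).
Total attacking pairs: 7.

7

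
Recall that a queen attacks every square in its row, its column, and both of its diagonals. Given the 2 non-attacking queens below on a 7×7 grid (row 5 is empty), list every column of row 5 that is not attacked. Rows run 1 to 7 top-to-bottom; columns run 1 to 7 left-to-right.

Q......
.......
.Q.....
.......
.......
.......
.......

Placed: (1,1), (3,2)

(1,1) attacks row 5 at column 1 and diagonals 5.
(3,2) attacks row 5 at column 2 and diagonals 4.
Attacked columns: {1, 2, 4, 5}. Safe: {3, 6, 7}.

columns 3, 6, 7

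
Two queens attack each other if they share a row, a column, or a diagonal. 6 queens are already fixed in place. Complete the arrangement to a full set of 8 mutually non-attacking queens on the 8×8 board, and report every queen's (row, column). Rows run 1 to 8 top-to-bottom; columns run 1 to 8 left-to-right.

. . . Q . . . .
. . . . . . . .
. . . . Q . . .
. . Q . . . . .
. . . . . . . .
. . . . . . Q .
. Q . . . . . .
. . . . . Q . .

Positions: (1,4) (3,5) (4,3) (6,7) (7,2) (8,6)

(1,4) (2,8) (3,5) (4,3) (5,1) (6,7) (7,2) (8,6)

Row 2: attacked by (1,4)→{3,4,5}; (3,5)→{4,5,6}; (4,3)→{1,3,5}; (6,7)→{3,7}; (7,2)→{2,7}; (8,6)→{6}. Safe: 8. Place at column 8.
Row 5: attacked by (1,4)→{4,8}; (2,8)→{5,8}; (3,5)→{3,5,7}; (4,3)→{2,3,4}; (6,7)→{6,7,8}; (7,2)→{2,4}; (8,6)→{3,6}. Safe: 1. Place at column 1.
Columns [4, 8, 5, 3, 1, 7, 2, 6], r−c [-3, -6, -2, 1, 4, -1, 5, 2], r+c [5, 10, 8, 7, 6, 13, 9, 14] are all distinct, so no two queens attack.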